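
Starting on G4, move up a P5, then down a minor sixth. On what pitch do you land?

G4 up a perfect fifth → D5 (7 semitones).
Down a minor sixth from D5: F#4 (8 semitones down).

F#4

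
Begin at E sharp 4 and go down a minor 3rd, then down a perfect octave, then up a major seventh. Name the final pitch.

Down a minor third from E#4: C##4 (3 semitones down).
Down a perfect octave from C##4: C##3 (12 semitones down).
C##3 up a major seventh → B##3 (11 semitones).

B double-sharp 3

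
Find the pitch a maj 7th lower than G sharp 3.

A 2

Seven letter names down from G: A.
A major seventh spans 11 semitones, so from G#3 the target pitch is A2.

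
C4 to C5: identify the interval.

perfect octave

C to C is the same letter name, plus an octave: an octave.
C4 to C5 is 12 semitones, matching the perfect octave exactly, so the quality is perfect.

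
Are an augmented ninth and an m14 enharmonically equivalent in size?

An augmented ninth spans 15 semitones; a minor fourteenth spans 22 semitones. They differ by 7.

No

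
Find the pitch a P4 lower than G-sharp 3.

D-sharp 3

Counting four letter names down from G lands on D.
Moving 5 semitones down from G#3 (the size of a perfect fourth) reaches D#3.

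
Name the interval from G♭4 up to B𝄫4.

m3

G to B spans three letter names (G-A-B): a third.
Gb4 to Bbb4 is 3 semitones, a half step short of the major third (4), so this is minor.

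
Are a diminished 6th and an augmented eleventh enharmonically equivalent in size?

No

A diminished sixth spans 7 semitones; an augmented eleventh spans 18 semitones. They differ by 11.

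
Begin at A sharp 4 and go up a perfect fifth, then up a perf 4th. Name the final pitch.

A perfect fifth up from A#4 is E#5.
E#5 up a perfect fourth → A#5 (5 semitones).

A sharp 5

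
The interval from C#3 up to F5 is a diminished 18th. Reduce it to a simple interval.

diminished fourth

Take out 2 octaves (14 from the number): 18 − 14 = 4.
Quality carries through unchanged, so the simple form is a diminished fourth.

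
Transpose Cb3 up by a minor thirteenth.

Counting six letter names plus an octave up from C lands on A.
Moving 20 semitones up from Cb3 (the size of a minor thirteenth) reaches Abb4.

Abb4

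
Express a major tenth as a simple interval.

major 3rd

Take out an octave (7 from the number): 10 − 7 = 3.
That makes a major tenth a compound major third — an octave plus a major third.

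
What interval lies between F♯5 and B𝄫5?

F to B spans four letter names (F-G-A-B), so the interval is some kind of fourth.
The perfect fourth is 5 semitones; here we have 3, two semitones narrower: doubly diminished.

doubly diminished fourth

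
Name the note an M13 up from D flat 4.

Counting six letter names plus an octave up from D lands on B.
A major thirteenth is 21 semitones; 21 semitones up from Db4 gives Bb5.

B flat 5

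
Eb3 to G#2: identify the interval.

Descending from Eb3 to G#2 is the same interval as ascending G#2 to Eb3.
G to E spans six letter names (G-A-B-C-D-E), so the interval is some kind of sixth.
A major sixth would be 9 semitones; G#2 to Eb3 is 7, two semitones narrower, so the interval is diminished.

diminished sixth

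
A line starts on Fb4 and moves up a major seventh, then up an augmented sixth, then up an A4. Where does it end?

F##6

Up a major seventh from Fb4: Eb5 (11 semitones up).
Up an augmented sixth from Eb5: C#6 (10 semitones up).
An augmented fourth up from C#6 is F##6.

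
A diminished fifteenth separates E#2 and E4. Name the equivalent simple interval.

diminished octave

Each octave removed subtracts seven from the number: 15 − 7 = 8.
So a diminished fifteenth is an octave plus a diminished octave. The quality is unchanged.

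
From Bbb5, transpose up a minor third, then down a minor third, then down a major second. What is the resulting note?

Abb5

Up a minor third from Bbb5: Dbb6 (3 semitones up).
A minor third down from Dbb6 is Bbb5.
Down a major second from Bbb5: Abb5 (2 semitones down).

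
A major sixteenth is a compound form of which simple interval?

major 2nd

Take out 2 octaves (14 from the number): 16 − 14 = 2.
So a major sixteenth is 2 octaves plus a major second. The quality is unchanged.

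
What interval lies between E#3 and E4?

diminished 8th

E to E is the same letter name, plus an octave: an octave.
The perfect octave is 12 semitones; here we have 11, one semitone narrower: diminished.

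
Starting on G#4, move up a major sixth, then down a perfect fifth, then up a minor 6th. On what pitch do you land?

G#4 up a major sixth → E#5 (9 semitones).
A perfect fifth down from E#5 is A#4.
Up a minor sixth from A#4: F#5 (8 semitones up).

F#5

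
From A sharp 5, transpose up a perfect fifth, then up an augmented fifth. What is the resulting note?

Up a perfect fifth from A#5: E#6 (7 semitones up).
E#6 up an augmented fifth → B##6 (8 semitones).

B double-sharp 6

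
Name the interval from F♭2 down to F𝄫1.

Descending from Fb2 to Fbb1 is the same interval as ascending Fbb1 to Fb2.
F to F is the same letter name, plus an octave, so the interval is some kind of octave.
The perfect octave is 12 semitones; here we have 13, one semitone wider: augmented.

augmented octave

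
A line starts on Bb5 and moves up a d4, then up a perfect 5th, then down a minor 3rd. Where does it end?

Gb6

Bb5 up a diminished fourth → Ebb6 (4 semitones).
A perfect fifth up from Ebb6 is Bbb6.
Down a minor third from Bbb6: Gb6 (3 semitones down).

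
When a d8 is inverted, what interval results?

The rule of nine gives the new number: 9 − 8 = 1, so an octave becomes a unison.
The quality also flips — diminished becomes augmented — giving an augmented unison.

A1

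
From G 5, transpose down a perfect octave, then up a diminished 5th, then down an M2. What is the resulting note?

C flat 5

Down a perfect octave from G5: G4 (12 semitones down).
A diminished fifth up from G4 is Db5.
A major second down from Db5 is Cb5.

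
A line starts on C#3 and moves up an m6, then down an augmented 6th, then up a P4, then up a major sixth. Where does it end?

C#3 up a minor sixth → A3 (8 semitones).
An augmented sixth down from A3 is Cb3.
Cb3 up a perfect fourth → Fb3 (5 semitones).
Fb3 up a major sixth → Db4 (9 semitones).

Db4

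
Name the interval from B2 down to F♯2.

Descending from B2 to F#2 is the same interval as ascending F#2 to B2.
F to B spans four letter names (F-G-A-B): a fourth.
F#2 to B2 is 5 semitones, matching the perfect fourth exactly, so the quality is perfect.

perfect fourth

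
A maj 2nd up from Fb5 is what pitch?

Gb5

The second takes the letter from F up to G.
A major second spans 2 semitones, so from Fb5 the target pitch is Gb5.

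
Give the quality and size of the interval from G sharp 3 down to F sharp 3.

Descending from G#3 to F#3 is the same interval as ascending F#3 to G#3.
F to G spans two letter names (F-G): a second.
Counting semitones, F#3→G#3 is 2, which is the major second.

major second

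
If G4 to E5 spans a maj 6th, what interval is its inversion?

Inverted interval numbers add to nine, so a sixth pairs with a third (6 + 3 = 9).
And major becomes minor under inversion, so we get a minor third.

minor 3rd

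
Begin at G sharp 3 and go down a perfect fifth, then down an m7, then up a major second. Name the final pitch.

E sharp 2

A perfect fifth down from G#3 is C#3.
C#3 down a minor seventh → D#2 (10 semitones).
Up a major second from D#2: E#2 (2 semitones up).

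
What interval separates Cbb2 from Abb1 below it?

minor third

Descending from Cbb2 to Abb1 is the same interval as ascending Abb1 to Cbb2.
A to C spans three letter names (A-B-C), so the interval is some kind of third.
Abb1 to Cbb2 is 3 semitones, a half step short of the major third (4), so this is minor.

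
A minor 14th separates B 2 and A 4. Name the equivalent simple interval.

m7

Take out an octave (7 from the number): 14 − 7 = 7.
That makes a minor fourteenth a compound minor seventh — an octave plus a minor seventh.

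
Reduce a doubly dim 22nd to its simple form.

doubly diminished octave

Take out 2 octaves (14 from the number): 22 − 14 = 8.
Quality carries through unchanged, so the simple form is a doubly diminished octave.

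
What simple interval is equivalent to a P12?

Take out an octave (7 from the number): 12 − 7 = 5.
Quality carries through unchanged, so the simple form is a perfect fifth.

perfect 5th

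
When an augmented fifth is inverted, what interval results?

diminished 4th

The rule of nine gives the new number: 9 − 5 = 4, so a fifth becomes a fourth.
And augmented becomes diminished under inversion, so we get a diminished fourth.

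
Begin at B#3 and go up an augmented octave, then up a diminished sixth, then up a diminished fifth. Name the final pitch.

D6

B#3 up an augmented octave → B##4 (13 semitones).
Up a diminished sixth from B##4: G#5 (7 semitones up).
G#5 up a diminished fifth → D6 (6 semitones).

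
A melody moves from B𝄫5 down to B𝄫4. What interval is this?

perfect octave

Descending from Bbb5 to Bbb4 is the same interval as ascending Bbb4 to Bbb5.
B to B is the same letter name, plus an octave, so the interval is some kind of octave.
Counting semitones, Bbb4→Bbb5 is 12, which is the perfect octave.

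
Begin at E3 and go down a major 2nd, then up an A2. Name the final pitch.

E#3

A major second down from E3 is D3.
An augmented second up from D3 is E#3.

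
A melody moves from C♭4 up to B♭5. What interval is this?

C to B spans seven letter names (C-D-E-F-G-A-B), plus an octave: a fourteenth.
Counting semitones, Cb4→Bb5 is 23, which is the major fourteenth.
(Equivalently, a compound major seventh: a major seventh plus an octave.)

major fourteenth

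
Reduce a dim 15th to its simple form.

Take out an octave (7 from the number): 15 − 7 = 8.
Quality carries through unchanged, so the simple form is a diminished octave.

diminished 8th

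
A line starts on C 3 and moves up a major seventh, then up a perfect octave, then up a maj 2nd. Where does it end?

C3 up a major seventh → B3 (11 semitones).
B3 up a perfect octave → B4 (12 semitones).
Up a major second from B4: C#5 (2 semitones up).

C sharp 5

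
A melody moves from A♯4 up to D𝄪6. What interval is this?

A to D spans four letter names (A-B-C-D), plus an octave: an eleventh.
The perfect eleventh is 17 semitones; here we have 18, one semitone wider: augmented.
(Equivalently, a compound augmented fourth: an augmented fourth plus an octave.)

augmented eleventh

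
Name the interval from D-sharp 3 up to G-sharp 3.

D to G spans four letter names (D-E-F-G), so the interval is some kind of fourth.
The perfect fourth spans 5 semitones, and D#3 to G#3 is exactly 5 semitones — so this is a perfect fourth.

perfect fourth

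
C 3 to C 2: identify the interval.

perfect octave

Descending from C3 to C2 is the same interval as ascending C2 to C3.
C to C is the same letter name, plus an octave: an octave.
The perfect octave spans 12 semitones, and C2 to C3 is exactly 12 semitones — so this is a perfect octave.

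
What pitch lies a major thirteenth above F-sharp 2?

Six letters up from F (plus an octave) reaches D.
A major thirteenth spans 21 semitones, so from F#2 the target pitch is D#4.

D-sharp 4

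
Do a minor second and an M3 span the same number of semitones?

A minor second spans 1 semitone; a major third spans 4 semitones. They differ by 3.

No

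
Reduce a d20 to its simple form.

Each octave removed subtracts seven from the number: 20 − 14 = 6.
Quality carries through unchanged, so the simple form is a diminished sixth.

diminished 6th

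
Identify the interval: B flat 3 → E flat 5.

B to E spans four letter names (B-C-D-E), plus an octave: an eleventh.
Counting semitones, Bb3→Eb5 is 17, which is the perfect eleventh.
(Equivalently, a compound perfect fourth: a perfect fourth plus an octave.)

perfect eleventh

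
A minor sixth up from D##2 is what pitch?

Counting six letter names up from D lands on B.
Moving 8 semitones up from D##2 (the size of a minor sixth) reaches B#2.

B#2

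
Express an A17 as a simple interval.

Subtracting seven from the interval number removes an octave: 17 − 14 = 3.
That makes an augmented seventeenth a compound augmented third — 2 octaves plus an augmented third.

A3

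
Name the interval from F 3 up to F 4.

perfect octave

F to F is the same letter name, plus an octave, so the interval is some kind of octave.
Counting semitones, F3→F4 is 12, which is the perfect octave.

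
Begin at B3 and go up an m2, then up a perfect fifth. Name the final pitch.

Up a minor second from B3: C4 (1 semitone up).
A perfect fifth up from C4 is G4.

G4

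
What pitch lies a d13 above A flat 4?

The thirteenth's letter: A up six letter names plus an octave → F.
A diminished thirteenth is 19 semitones; 19 semitones up from Ab4 gives Fbb6.

F double-flat 6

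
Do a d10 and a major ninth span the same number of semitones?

Yes

Both span 14 semitones: a diminished tenth and a major ninth are the same chromatic distance.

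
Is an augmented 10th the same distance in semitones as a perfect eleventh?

Both span 17 semitones: an augmented tenth and a perfect eleventh are the same chromatic distance.

Yes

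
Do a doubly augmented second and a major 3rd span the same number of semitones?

Yes

A doubly augmented second spans 4 semitones, and a major third also spans 4 semitones — they're enharmonic.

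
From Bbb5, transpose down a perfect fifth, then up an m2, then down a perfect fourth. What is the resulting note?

Cbb5

Bbb5 down a perfect fifth → Ebb5 (7 semitones).
Ebb5 up a minor second → Fbb5 (1 semitone).
Fbb5 down a perfect fourth → Cbb5 (5 semitones).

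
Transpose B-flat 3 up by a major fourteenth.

Seven letters up from B (plus an octave) reaches A.
Moving 23 semitones up from Bb3 (the size of a major fourteenth) reaches A5.

A 5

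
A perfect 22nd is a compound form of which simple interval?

P8

Take out 2 octaves (14 from the number): 22 − 14 = 8.
That makes a perfect twenty-second a compound perfect octave — 2 octaves plus a perfect octave.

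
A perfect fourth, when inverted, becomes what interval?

perfect fifth

The rule of nine gives the new number: 9 − 4 = 5, so a fourth becomes a fifth.
And perfect stays perfect under inversion, so we get a perfect fifth.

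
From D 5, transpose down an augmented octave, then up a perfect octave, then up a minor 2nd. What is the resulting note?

An augmented octave down from D5 is Db4.
A perfect octave up from Db4 is Db5.
A minor second up from Db5 is Ebb5.

E double-flat 5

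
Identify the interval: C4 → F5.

C to F spans four letter names (C-D-E-F), plus an octave, so the interval is some kind of eleventh.
The perfect eleventh spans 17 semitones, and C4 to F5 is exactly 17 semitones — so this is a perfect eleventh.
(Equivalently, a compound perfect fourth: a perfect fourth plus an octave.)

perfect 11th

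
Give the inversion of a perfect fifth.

perfect fourth

The rule of nine gives the new number: 9 − 5 = 4, so a fifth becomes a fourth.
The quality also flips — perfect stays perfect — giving a perfect fourth.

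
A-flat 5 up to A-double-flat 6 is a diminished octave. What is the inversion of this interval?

augmented unison

Interval numbers invert to sum to nine: 8 + 1 = 9, so an octave inverts to a unison.
And diminished becomes augmented under inversion, so we get an augmented unison.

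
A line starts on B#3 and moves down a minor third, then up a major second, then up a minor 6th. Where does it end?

F##4

A minor third down from B#3 is G##3.
Up a major second from G##3: A##3 (2 semitones up).
A##3 up a minor sixth → F##4 (8 semitones).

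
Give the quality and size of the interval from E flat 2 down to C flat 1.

M10

Descending from Eb2 to Cb1 is the same interval as ascending Cb1 to Eb2.
C to E spans three letter names (C-D-E), plus an octave — that makes it a tenth of some quality.
Counting semitones, Cb1→Eb2 is 16, which is the major tenth.
(Equivalently, a compound major third: a major third plus an octave.)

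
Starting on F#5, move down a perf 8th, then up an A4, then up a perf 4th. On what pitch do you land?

Down a perfect octave from F#5: F#4 (12 semitones down).
An augmented fourth up from F#4 is B#4.
A perfect fourth up from B#4 is E#5.

E#5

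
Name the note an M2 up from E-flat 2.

Two letter names up from E: F.
A major second spans 2 semitones, so from Eb2 the target pitch is F2.

F 2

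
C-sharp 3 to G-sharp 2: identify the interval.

perfect 4th

Descending from C#3 to G#2 is the same interval as ascending G#2 to C#3.
G to C spans four letter names (G-A-B-C): a fourth.
The perfect fourth spans 5 semitones, and G#2 to C#3 is exactly 5 semitones — so this is a perfect fourth.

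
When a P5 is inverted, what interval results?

The rule of nine gives the new number: 9 − 5 = 4, so a fifth becomes a fourth.
The quality also flips — perfect stays perfect — giving a perfect fourth.

P4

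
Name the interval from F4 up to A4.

major third

F to A spans three letter names (F-G-A), so the interval is some kind of third.
Counting semitones, F4→A4 is 4, which is the major third.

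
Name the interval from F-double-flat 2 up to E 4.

doubly augmented fourteenth

F to E spans seven letter names (F-G-A-B-C-D-E), plus an octave — that makes it a fourteenth of some quality.
The major fourteenth is 23 semitones; here we have 25, two semitones wider: doubly augmented.
(Equivalently, a compound doubly augmented seventh: a doubly augmented seventh plus an octave.)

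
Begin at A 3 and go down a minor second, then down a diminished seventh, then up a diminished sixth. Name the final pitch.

F sharp 3

Down a minor second from A3: G#3 (1 semitone down).
G#3 down a diminished seventh → A##2 (9 semitones).
Up a diminished sixth from A##2: F#3 (7 semitones up).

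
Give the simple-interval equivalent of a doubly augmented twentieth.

doubly augmented 6th

Each octave removed subtracts seven from the number: 20 − 14 = 6.
Quality carries through unchanged, so the simple form is a doubly augmented sixth.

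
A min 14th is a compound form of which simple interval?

Subtracting seven from the interval number removes an octave: 14 − 7 = 7.
So a minor fourteenth is an octave plus a minor seventh. The quality is unchanged.

minor 7th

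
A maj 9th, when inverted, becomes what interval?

First reduce the compound major ninth to its simple form, a major second.
Interval numbers invert to sum to nine: 2 + 7 = 9, so a second inverts to a seventh.
And major becomes minor under inversion, so we get a minor seventh.

minor 7th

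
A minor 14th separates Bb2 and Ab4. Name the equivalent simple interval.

minor seventh

Each octave removed subtracts seven from the number: 14 − 7 = 7.
That makes a minor fourteenth a compound minor seventh — an octave plus a minor seventh.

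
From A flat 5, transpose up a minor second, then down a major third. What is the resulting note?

G double-flat 5

Ab5 up a minor second → Bbb5 (1 semitone).
Down a major third from Bbb5: Gbb5 (4 semitones down).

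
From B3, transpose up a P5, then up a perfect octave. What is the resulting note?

F#5

Up a perfect fifth from B3: F#4 (7 semitones up).
Up a perfect octave from F#4: F#5 (12 semitones up).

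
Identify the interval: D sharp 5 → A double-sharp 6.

augmented 12th

D to A spans five letter names (D-E-F-G-A), plus an octave: a twelfth.
A perfect twelfth would be 19 semitones; D#5 to A##6 is 20, one semitone wider, so the interval is augmented.
(Equivalently, a compound augmented fifth: an augmented fifth plus an octave.)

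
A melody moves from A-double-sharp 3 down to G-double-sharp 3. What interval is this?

Descending from A##3 to G##3 is the same interval as ascending G##3 to A##3.
G to A spans two letter names (G-A), so the interval is some kind of second.
G##3 to A##3 is 2 semitones, matching the major second exactly, so the quality is major.

major second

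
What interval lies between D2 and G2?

D to G spans four letter names (D-E-F-G) — that makes it a fourth of some quality.
Counting semitones, D2→G2 is 5, which is the perfect fourth.

perfect fourth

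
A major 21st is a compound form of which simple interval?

major 7th

Subtracting seven from the interval number removes an octave: 21 − 14 = 7.
Quality carries through unchanged, so the simple form is a major seventh.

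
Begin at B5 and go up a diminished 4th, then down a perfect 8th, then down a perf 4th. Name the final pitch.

Up a diminished fourth from B5: Eb6 (4 semitones up).
Eb6 down a perfect octave → Eb5 (12 semitones).
A perfect fourth down from Eb5 is Bb4.

Bb4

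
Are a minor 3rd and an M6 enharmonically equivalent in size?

No

A minor third is 3 semitones but a major sixth is 9 semitones — different sizes.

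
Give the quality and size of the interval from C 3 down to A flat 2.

Descending from C3 to Ab2 is the same interval as ascending Ab2 to C3.
A to C spans three letter names (A-B-C) — that makes it a third of some quality.
The major third spans 4 semitones, and Ab2 to C3 is exactly 4 semitones — so this is a major third.

M3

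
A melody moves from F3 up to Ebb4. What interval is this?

F to E spans seven letter names (F-G-A-B-C-D-E) — that makes it a seventh of some quality.
The major seventh is 11 semitones; here we have 9, two semitones narrower: diminished.

diminished 7th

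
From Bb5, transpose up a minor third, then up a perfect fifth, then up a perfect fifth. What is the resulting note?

Bb5 up a minor third → Db6 (3 semitones).
Db6 up a perfect fifth → Ab6 (7 semitones).
Up a perfect fifth from Ab6: Eb7 (7 semitones up).

Eb7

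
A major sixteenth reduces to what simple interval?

Take out 2 octaves (14 from the number): 16 − 14 = 2.
Quality carries through unchanged, so the simple form is a major second.

major 2nd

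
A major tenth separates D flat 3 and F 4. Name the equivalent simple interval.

Take out an octave (7 from the number): 10 − 7 = 3.
So a major tenth is an octave plus a major third. The quality is unchanged.

M3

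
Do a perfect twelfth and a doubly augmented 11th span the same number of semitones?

Yes

A perfect twelfth spans 19 semitones, and a doubly augmented eleventh also spans 19 semitones — they're enharmonic.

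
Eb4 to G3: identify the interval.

Descending from Eb4 to G3 is the same interval as ascending G3 to Eb4.
G to E spans six letter names (G-A-B-C-D-E) — that makes it a sixth of some quality.
At 8 semitones, G3→Eb4 falls one short of a major sixth: minor.

minor sixth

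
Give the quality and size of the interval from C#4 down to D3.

Descending from C#4 to D3 is the same interval as ascending D3 to C#4.
D to C spans seven letter names (D-E-F-G-A-B-C): a seventh.
D3 to C#4 is 11 semitones, matching the major seventh exactly, so the quality is major.

major 7th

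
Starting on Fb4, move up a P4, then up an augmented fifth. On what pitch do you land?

F5

Up a perfect fourth from Fb4: Bbb4 (5 semitones up).
Bbb4 up an augmented fifth → F5 (8 semitones).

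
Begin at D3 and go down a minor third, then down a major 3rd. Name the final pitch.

G2

D3 down a minor third → B2 (3 semitones).
B2 down a major third → G2 (4 semitones).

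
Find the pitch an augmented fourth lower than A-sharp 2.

Counting four letter names down from A lands on E.
An augmented fourth is 6 semitones; 6 semitones down from A#2 gives E2.

E 2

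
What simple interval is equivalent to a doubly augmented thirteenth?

doubly augmented 6th

Subtracting seven from the interval number removes an octave: 13 − 7 = 6.
That makes a doubly augmented thirteenth a compound doubly augmented sixth — an octave plus a doubly augmented sixth.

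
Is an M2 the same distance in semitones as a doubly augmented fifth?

A major second is 2 semitones but a doubly augmented fifth is 9 semitones — different sizes.

No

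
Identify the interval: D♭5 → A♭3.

Descending from Db5 to Ab3 is the same interval as ascending Ab3 to Db5.
A to D spans four letter names (A-B-C-D), plus an octave, so the interval is some kind of eleventh.
The perfect eleventh spans 17 semitones, and Ab3 to Db5 is exactly 17 semitones — so this is a perfect eleventh.
(Equivalently, a compound perfect fourth: a perfect fourth plus an octave.)

perfect eleventh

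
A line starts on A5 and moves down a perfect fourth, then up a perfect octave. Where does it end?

E6

A5 down a perfect fourth → E5 (5 semitones).
A perfect octave up from E5 is E6.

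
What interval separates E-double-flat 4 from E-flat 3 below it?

diminished 8th

Descending from Ebb4 to Eb3 is the same interval as ascending Eb3 to Ebb4.
E to E is the same letter name, plus an octave, so the interval is some kind of octave.
A perfect octave would be 12 semitones; Eb3 to Ebb4 is 11, one semitone narrower, so the interval is diminished.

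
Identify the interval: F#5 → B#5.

augmented fourth

F to B spans four letter names (F-G-A-B), so the interval is some kind of fourth.
A perfect fourth would be 5 semitones; F#5 to B#5 is 6, one semitone wider, so the interval is augmented.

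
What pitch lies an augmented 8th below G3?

For an octave the letter name doesn't change: still G, an octave down.
Moving 13 semitones down from G3 (the size of an augmented octave) reaches Gb2.

Gb2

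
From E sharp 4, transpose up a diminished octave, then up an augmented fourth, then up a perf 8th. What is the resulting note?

A sharp 6

A diminished octave up from E#4 is E5.
An augmented fourth up from E5 is A#5.
A#5 up a perfect octave → A#6 (12 semitones).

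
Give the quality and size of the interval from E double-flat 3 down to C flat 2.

m10

Descending from Ebb3 to Cb2 is the same interval as ascending Cb2 to Ebb3.
C to E spans three letter names (C-D-E), plus an octave: a tenth.
A major tenth would be 16 semitones, but Cb2 to Ebb3 is 15 — one semitone narrower, making it a minor tenth.
(Equivalently, a compound minor third: a minor third plus an octave.)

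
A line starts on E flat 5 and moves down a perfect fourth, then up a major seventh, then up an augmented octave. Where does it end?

A perfect fourth down from Eb5 is Bb4.
A major seventh up from Bb4 is A5.
A5 up an augmented octave → A#6 (13 semitones).

A sharp 6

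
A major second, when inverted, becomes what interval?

Interval numbers invert to sum to nine: 2 + 7 = 9, so a second inverts to a seventh.
The quality also flips — major becomes minor — giving a minor seventh.

minor 7th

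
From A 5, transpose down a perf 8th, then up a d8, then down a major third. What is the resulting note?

F flat 5

Down a perfect octave from A5: A4 (12 semitones down).
Up a diminished octave from A4: Ab5 (11 semitones up).
Ab5 down a major third → Fb5 (4 semitones).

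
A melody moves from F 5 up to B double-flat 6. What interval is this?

F to B spans four letter names (F-G-A-B), plus an octave: an eleventh.
A perfect eleventh would be 17 semitones; F5 to Bbb6 is 16, one semitone narrower, so the interval is diminished.
(Equivalently, a compound diminished fourth: a diminished fourth plus an octave.)

diminished 11th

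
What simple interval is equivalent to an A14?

augmented 7th

Take out an octave (7 from the number): 14 − 7 = 7.
So an augmented fourteenth is an octave plus an augmented seventh. The quality is unchanged.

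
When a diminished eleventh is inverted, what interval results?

First reduce the compound diminished eleventh to its simple form, a diminished fourth.
The rule of nine gives the new number: 9 − 4 = 5, so a fourth becomes a fifth.
And diminished becomes augmented under inversion, so we get an augmented fifth.

augmented 5th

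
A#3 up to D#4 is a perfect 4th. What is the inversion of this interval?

P5

Interval numbers invert to sum to nine: 4 + 5 = 9, so a fourth inverts to a fifth.
And perfect stays perfect under inversion, so we get a perfect fifth.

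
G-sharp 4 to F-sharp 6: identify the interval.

minor fourteenth

G to F spans seven letter names (G-A-B-C-D-E-F), plus an octave, so the interval is some kind of fourteenth.
G#4 to F#6 is 22 semitones, a half step short of the major fourteenth (23), so this is minor.
(Equivalently, a compound minor seventh: a minor seventh plus an octave.)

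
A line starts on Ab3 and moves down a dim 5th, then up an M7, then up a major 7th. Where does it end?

B#4

A diminished fifth down from Ab3 is D3.
A major seventh up from D3 is C#4.
A major seventh up from C#4 is B#4.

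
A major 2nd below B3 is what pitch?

A3

Two letter names down from B: A.
A major second is 2 semitones; 2 semitones down from B3 gives A3.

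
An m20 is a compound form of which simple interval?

m6

Each octave removed subtracts seven from the number: 20 − 14 = 6.
So a minor twentieth is 2 octaves plus a minor sixth. The quality is unchanged.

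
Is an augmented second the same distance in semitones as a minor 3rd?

Yes

Both span 3 semitones: an augmented second and a minor third are the same chromatic distance.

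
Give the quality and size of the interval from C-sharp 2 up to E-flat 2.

C to E spans three letter names (C-D-E), so the interval is some kind of third.
The major third is 4 semitones; here we have 2, two semitones narrower: diminished.

diminished third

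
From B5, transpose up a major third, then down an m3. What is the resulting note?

Up a major third from B5: D#6 (4 semitones up).
D#6 down a minor third → B#5 (3 semitones).

B#5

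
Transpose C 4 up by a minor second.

Counting two letter names up from C lands on D.
A minor second spans 1 semitone, so from C4 the target pitch is Db4.

D-flat 4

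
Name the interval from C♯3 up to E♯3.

C to E spans three letter names (C-D-E): a third.
C#3 to E#3 is 4 semitones, matching the major third exactly, so the quality is major.

major third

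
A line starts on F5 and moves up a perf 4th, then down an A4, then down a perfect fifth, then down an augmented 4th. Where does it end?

F5 up a perfect fourth → Bb5 (5 semitones).
Down an augmented fourth from Bb5: Fb5 (6 semitones down).
Fb5 down a perfect fifth → Bbb4 (7 semitones).
Down an augmented fourth from Bbb4: Fbb4 (6 semitones down).

Fbb4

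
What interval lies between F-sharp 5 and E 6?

minor seventh

F to E spans seven letter names (F-G-A-B-C-D-E): a seventh.
At 10 semitones, F#5→E6 falls one short of a major seventh: minor.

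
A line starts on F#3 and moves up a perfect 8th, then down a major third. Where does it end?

D4

Up a perfect octave from F#3: F#4 (12 semitones up).
F#4 down a major third → D4 (4 semitones).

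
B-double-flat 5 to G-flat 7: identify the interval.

B to G spans six letter names (B-C-D-E-F-G), plus an octave, so the interval is some kind of thirteenth.
The major thirteenth spans 21 semitones, and Bbb5 to Gb7 is exactly 21 semitones — so this is a major thirteenth.
(Equivalently, a compound major sixth: a major sixth plus an octave.)

major 13th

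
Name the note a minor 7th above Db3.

Cb4

Counting seven letter names up from D lands on C.
A minor seventh spans 10 semitones, so from Db3 the target pitch is Cb4.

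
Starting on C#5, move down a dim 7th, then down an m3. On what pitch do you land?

A diminished seventh down from C#5 is D##4.
A minor third down from D##4 is B##3.

B##3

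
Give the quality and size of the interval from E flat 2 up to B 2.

A5

E to B spans five letter names (E-F-G-A-B): a fifth.
A perfect fifth would be 7 semitones; Eb2 to B2 is 8, one semitone wider, so the interval is augmented.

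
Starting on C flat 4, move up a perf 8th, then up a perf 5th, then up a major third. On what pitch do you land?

Cb4 up a perfect octave → Cb5 (12 semitones).
A perfect fifth up from Cb5 is Gb5.
Gb5 up a major third → Bb5 (4 semitones).

B flat 5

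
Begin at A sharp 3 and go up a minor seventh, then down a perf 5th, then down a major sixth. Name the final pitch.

A#3 up a minor seventh → G#4 (10 semitones).
A perfect fifth down from G#4 is C#4.
A major sixth down from C#4 is E3.

E 3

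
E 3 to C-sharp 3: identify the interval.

Descending from E3 to C#3 is the same interval as ascending C#3 to E3.
C to E spans three letter names (C-D-E) — that makes it a third of some quality.
C#3 to E3 is 3 semitones, a half step short of the major third (4), so this is minor.

minor 3rd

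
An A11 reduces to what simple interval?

augmented 4th

Take out an octave (7 from the number): 11 − 7 = 4.
That makes an augmented eleventh a compound augmented fourth — an octave plus an augmented fourth.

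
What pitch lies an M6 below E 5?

G 4

The sixth takes the letter from E down to G.
A major sixth spans 9 semitones, so from E5 the target pitch is G4.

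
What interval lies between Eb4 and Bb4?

P5

E to B spans five letter names (E-F-G-A-B), so the interval is some kind of fifth.
Eb4 to Bb4 is 7 semitones, matching the perfect fifth exactly, so the quality is perfect.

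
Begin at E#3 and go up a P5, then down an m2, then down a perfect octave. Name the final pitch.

E#3 up a perfect fifth → B#3 (7 semitones).
A minor second down from B#3 is A##3.
A perfect octave down from A##3 is A##2.

A##2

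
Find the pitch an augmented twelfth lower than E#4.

A2

Counting five letter names plus an octave down from E lands on A.
Moving 20 semitones down from E#4 (the size of an augmented twelfth) reaches A2.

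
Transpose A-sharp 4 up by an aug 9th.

Two letters up from A (plus an octave) reaches B.
An augmented ninth spans 15 semitones, so from A#4 the target pitch is B##5.

B-double-sharp 5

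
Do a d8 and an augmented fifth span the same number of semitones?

No

A diminished octave is 11 semitones but an augmented fifth is 8 semitones — different sizes.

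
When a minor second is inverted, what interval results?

major 7th

Inverted interval numbers add to nine, so a second pairs with a seventh (2 + 7 = 9).
Quality inverts too: minor becomes major. That makes the inversion a major seventh.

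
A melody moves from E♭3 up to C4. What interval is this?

M6

E to C spans six letter names (E-F-G-A-B-C): a sixth.
The major sixth spans 9 semitones, and Eb3 to C4 is exactly 9 semitones — so this is a major sixth.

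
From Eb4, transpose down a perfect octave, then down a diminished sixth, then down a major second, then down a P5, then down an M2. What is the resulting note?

A perfect octave down from Eb4 is Eb3.
A diminished sixth down from Eb3 is G#2.
G#2 down a major second → F#2 (2 semitones).
A perfect fifth down from F#2 is B1.
Down a major second from B1: A1 (2 semitones down).

A1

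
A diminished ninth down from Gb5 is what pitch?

Two letters down from G (plus an octave) reaches F.
A diminished ninth spans 12 semitones, so from Gb5 the target pitch is F#4.

F#4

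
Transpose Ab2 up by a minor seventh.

Counting seven letter names up from A lands on G.
A minor seventh spans 10 semitones, so from Ab2 the target pitch is Gb3.

Gb3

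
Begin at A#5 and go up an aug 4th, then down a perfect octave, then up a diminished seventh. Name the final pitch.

C#6

An augmented fourth up from A#5 is D##6.
D##6 down a perfect octave → D##5 (12 semitones).
A diminished seventh up from D##5 is C#6.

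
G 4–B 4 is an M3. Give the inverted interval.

Interval numbers invert to sum to nine: 3 + 6 = 9, so a third inverts to a sixth.
Quality inverts too: major becomes minor. That makes the inversion a minor sixth.

minor sixth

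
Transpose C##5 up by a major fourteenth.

B##6

The fourteenth's letter: C up seven letter names plus an octave → B.
A major fourteenth spans 23 semitones, so from C##5 the target pitch is B##6.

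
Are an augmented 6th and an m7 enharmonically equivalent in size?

An augmented sixth spans 10 semitones, and a minor seventh also spans 10 semitones — they're enharmonic.

Yes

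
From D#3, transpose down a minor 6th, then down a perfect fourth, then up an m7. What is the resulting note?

B#2

D#3 down a minor sixth → F##2 (8 semitones).
F##2 down a perfect fourth → C##2 (5 semitones).
Up a minor seventh from C##2: B#2 (10 semitones up).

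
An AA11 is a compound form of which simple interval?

Subtracting seven from the interval number removes an octave: 11 − 7 = 4.
That makes a doubly augmented eleventh a compound doubly augmented fourth — an octave plus a doubly augmented fourth.

doubly augmented fourth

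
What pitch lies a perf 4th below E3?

Four letter names down from E: B.
A perfect fourth spans 5 semitones, so from E3 the target pitch is B2.

B2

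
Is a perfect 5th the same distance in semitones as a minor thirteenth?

A perfect fifth is 7 semitones but a minor thirteenth is 20 semitones — different sizes.

No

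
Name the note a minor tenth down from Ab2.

F1

The tenth's letter: A down three letter names plus an octave → F.
A minor tenth is 15 semitones; 15 semitones down from Ab2 gives F1.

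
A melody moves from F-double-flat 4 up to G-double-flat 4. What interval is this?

F to G spans two letter names (F-G) — that makes it a second of some quality.
The major second spans 2 semitones, and Fbb4 to Gbb4 is exactly 2 semitones — so this is a major second.

major 2nd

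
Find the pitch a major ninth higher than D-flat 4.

The ninth's letter: D up two letter names plus an octave → E.
A major ninth spans 14 semitones, so from Db4 the target pitch is Eb5.

E-flat 5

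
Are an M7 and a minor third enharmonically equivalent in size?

No

A major seventh is 11 semitones but a minor third is 3 semitones — different sizes.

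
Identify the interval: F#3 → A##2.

d6

Descending from F#3 to A##2 is the same interval as ascending A##2 to F#3.
A to F spans six letter names (A-B-C-D-E-F), so the interval is some kind of sixth.
The major sixth is 9 semitones; here we have 7, two semitones narrower: diminished.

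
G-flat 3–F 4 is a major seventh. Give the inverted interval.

m2

Interval numbers invert to sum to nine: 7 + 2 = 9, so a seventh inverts to a second.
And major becomes minor under inversion, so we get a minor second.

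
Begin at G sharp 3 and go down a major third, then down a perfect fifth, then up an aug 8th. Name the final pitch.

A sharp 3

G#3 down a major third → E3 (4 semitones).
E3 down a perfect fifth → A2 (7 semitones).
A2 up an augmented octave → A#3 (13 semitones).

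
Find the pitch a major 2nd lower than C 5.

Counting two letter names down from C lands on B.
A major second spans 2 semitones, so from C5 the target pitch is Bb4.

B-flat 4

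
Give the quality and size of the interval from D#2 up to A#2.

perfect fifth

D to A spans five letter names (D-E-F-G-A): a fifth.
Counting semitones, D#2→A#2 is 7, which is the perfect fifth.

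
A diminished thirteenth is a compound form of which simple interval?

Take out an octave (7 from the number): 13 − 7 = 6.
That makes a diminished thirteenth a compound diminished sixth — an octave plus a diminished sixth.

diminished 6th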